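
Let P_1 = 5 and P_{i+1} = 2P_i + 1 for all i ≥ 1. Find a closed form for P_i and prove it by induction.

Claim: P_i = 3·2^i − 1.

Base case: P_1 = 5, and 3·2^1 − 1 = 6 − 1 = 5.
Assume P_m = 3·2^m − 1 for some m ≥ 1.
Then P_{m+1} = 2P_m + 1 = 2·(3·2^m − 1) + 1 = 6·2^m − 2 + 1 = 3·2^{m+1} − 1.
Hence P_i = 3·2^i − 1 for every i ≥ 1, by induction.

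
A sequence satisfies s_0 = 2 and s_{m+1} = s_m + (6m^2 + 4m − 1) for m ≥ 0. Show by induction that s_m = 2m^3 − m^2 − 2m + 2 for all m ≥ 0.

Base case: s_0 = 2, and 2·0^3 − 0^2 − 2·0 + 2 = 2.
Assume s_r = 2r^3 − r^2 − 2r + 2.
Then s_{r+1} = s_r + (6r^2 + 4r − 1) = (2r^3 − r^2 − 2r + 2) + (6r^2 + 4r − 1) = 2r^3 + 5r^2 + 2r + 1,
and 2·(r+1)^3 − (r+1)^2 − 2·(r+1) + 2 = 2r^3 + 5r^2 + 2r + 1.
Hence s_m = 2m^3 − m^2 − 2m + 2 for every m ≥ 0, by induction.

s_m = 2m^3 − m^2 − 2m + 2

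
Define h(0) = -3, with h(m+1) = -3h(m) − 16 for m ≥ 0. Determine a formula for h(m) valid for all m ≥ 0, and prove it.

Claim: h(m) = (-3)^m − 4.

Base case: h(0) = -3, and (-3)^0 − 4 = 1 − 4 = -3.
Assume h(r) = (-3)^r − 4 for some r ≥ 0.
Then h(r+1) = -3h(r) − 16 = -3·((-3)^r − 4) − 16 = -3·(-3)^r + 12 − 16 = (-3)^{r+1} − 4.
This completes the inductive step, so h(m) = (-3)^m − 4 for all m ≥ 0.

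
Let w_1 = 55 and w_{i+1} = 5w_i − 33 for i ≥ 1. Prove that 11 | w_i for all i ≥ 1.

Base case: w_1 = 55 = 11·5, so 11 | w_1.
Assume 11 | w_j, so w_j = 11t for some integer t.
Then w_{j+1} = 5w_j − 33 = 5·(11t) − 33 = 11(5t − 3), so 11 | w_{j+1}.
Hence 11 | w_i for every i ≥ 1, by induction.

11 | w_i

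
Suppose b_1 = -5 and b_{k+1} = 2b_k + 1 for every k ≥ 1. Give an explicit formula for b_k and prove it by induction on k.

Claim: b_k = -2^{k+1} − 1.

Base case: b_1 = -5, and -2^{1+1} − 1 = -4 − 1 = -5.
Assume b_m = -2^{m+1} − 1 for some m ≥ 1.
Then b_{m+1} = 2b_m + 1 = 2·(-2^{m+1} − 1) + 1 = -2^{m+2} − 2 + 1 = -2^{m+2} − 1.
By induction, b_k = -2^{k+1} − 1 for all k ≥ 1.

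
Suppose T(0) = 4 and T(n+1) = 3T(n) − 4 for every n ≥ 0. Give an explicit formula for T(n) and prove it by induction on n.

Claim: T(n) = 2·3^n + 2.

Base case: T(0) = 4, and 2·3^0 + 2 = 2 + 2 = 4.
Assume T(m) = 2·3^m + 2 for some m ≥ 0.
Then T(m+1) = 3T(m) − 4 = 3·(2·3^m + 2) − 4 = 6·3^m + 6 − 4 = 2·3^{m+1} + 2.
This completes the inductive step, so T(n) = 2·3^n + 2 for all n ≥ 0.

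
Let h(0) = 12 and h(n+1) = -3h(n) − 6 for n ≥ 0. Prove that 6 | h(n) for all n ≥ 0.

Base case: h(0) = 12 = 6·2, so 6 | h(0).
Assume 6 | h(m), so h(m) = 6t for some integer t.
Then h(m+1) = -3h(m) − 6 = -3·(6t) − 6 = 6(-3t − 1), so 6 | h(m+1).
Hence 6 | h(n) for every n ≥ 0, by induction.

6 | h(n)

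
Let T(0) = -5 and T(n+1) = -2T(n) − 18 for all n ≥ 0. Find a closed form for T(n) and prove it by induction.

Claim: T(n) = (-2)^n − 6.

Base case: T(0) = -5, and (-2)^0 − 6 = 1 − 6 = -5.
Assume T(r) = (-2)^r − 6 for some r ≥ 0.
Then T(r+1) = -2T(r) − 18 = -2·((-2)^r − 6) − 18 = -2·(-2)^r + 12 − 18 = (-2)^{r+1} − 6.
So the formula holds for r+1, and by induction T(n) = (-2)^n − 6 for all n ≥ 0.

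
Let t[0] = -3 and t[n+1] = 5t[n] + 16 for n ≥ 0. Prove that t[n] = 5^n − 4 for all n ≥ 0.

Base case: t[0] = -3, and 5^0 − 4 = 1 − 4 = -3.
Assume t[m] = 5^m − 4 for some m ≥ 0.
Then t[m+1] = 5t[m] + 16 = 5·(5^m − 4) + 16 = 5^{m+1} − 20 + 16 = 5^{m+1} − 4.
This completes the inductive step, so t[n] = 5^n − 4 for all n ≥ 0.

t[n] = 5^n − 4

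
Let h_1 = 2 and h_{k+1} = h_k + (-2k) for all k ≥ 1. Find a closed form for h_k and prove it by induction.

Claim: h_k = -k^2 + k + 2.

Base case: h_1 = 2, and -1^2 + 1 + 2 = 2.
Assume h_j = -j^2 + j + 2.
Then h_{j+1} = h_j + (-2j) = (-j^2 + j + 2) + (-2j) = -j^2 − j + 2,
and -(j+1)^2 + (j+1) + 2 = -j^2 − j + 2.
This completes the inductive step, so h_k = -k^2 + k + 2 for all k ≥ 1.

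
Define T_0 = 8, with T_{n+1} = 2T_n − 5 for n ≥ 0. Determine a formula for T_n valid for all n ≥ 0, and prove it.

Claim: T_n = 3·2^n + 5.

Base case: T_0 = 8, and 3·2^0 + 5 = 3 + 5 = 8.
Assume T_r = 3·2^r + 5 for some r ≥ 0.
Then T_{r+1} = 2T_r − 5 = 2·(3·2^r + 5) − 5 = 6·2^r + 10 − 5 = 3·2^{r+1} + 5.
Hence T_n = 3·2^n + 5 for every n ≥ 0, by induction.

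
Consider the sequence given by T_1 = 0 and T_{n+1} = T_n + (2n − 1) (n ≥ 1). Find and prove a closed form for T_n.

Claim: T_n = n^2 − 2n + 1.

Base case: T_1 = 0, and 1^2 − 2·1 + 1 = 0.
Assume T_j = j^2 − 2j + 1.
Then T_{j+1} = T_j + (2j − 1) = (j^2 − 2j + 1) + (2j − 1) = j^2,
and (j+1)^2 − 2·(j+1) + 1 = j^2.
This completes the inductive step, so T_n = n^2 − 2n + 1 for all n ≥ 1.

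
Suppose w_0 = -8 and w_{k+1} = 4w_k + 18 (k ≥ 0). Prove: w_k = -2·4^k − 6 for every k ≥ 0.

Base case: w_0 = -8, and -2·4^0 − 6 = -2 − 6 = -8.
Assume w_j = -2·4^j − 6 for some j ≥ 0.
Then w_{j+1} = 4w_j + 18 = 4·(-2·4^j − 6) + 18 = -8·4^j − 24 + 18 = -2·4^{j+1} − 6.
This completes the inductive step, so w_k = -2·4^k − 6 for all k ≥ 0.

w_k = -2·4^k − 6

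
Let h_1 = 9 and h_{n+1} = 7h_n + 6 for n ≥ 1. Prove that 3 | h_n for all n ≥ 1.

Base case: h_1 = 9 = 3·3, so 3 | h_1.
Assume 3 | h_j, so h_j = 3t for some integer t.
Then h_{j+1} = 7h_j + 6 = 7·(3t) + 6 = 3(7t + 2), so 3 | h_{j+1}.
So the property holds for j+1, and by induction 3 | h_n for all n ≥ 1.

3 | h_n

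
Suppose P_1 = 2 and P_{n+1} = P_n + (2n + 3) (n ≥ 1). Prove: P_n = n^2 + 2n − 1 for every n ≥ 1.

Base case: P_1 = 2, and 1^2 + 2·1 − 1 = 2.
Assume P_j = j^2 + 2j − 1.
Then P_{j+1} = P_j + (2j + 3) = (j^2 + 2j − 1) + (2j + 3) = j^2 + 4j + 2,
and (j+1)^2 + 2·(j+1) − 1 = j^2 + 4j + 2.
By induction, P_n = n^2 + 2n − 1 for all n ≥ 1.

P_n = n^2 + 2n − 1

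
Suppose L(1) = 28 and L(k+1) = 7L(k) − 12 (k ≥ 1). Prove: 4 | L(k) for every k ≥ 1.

Base case: L(1) = 28 = 4·7, so 4 | L(1).
Assume 4 | L(m), so L(m) = 4t for some integer t.
Then L(m+1) = 7L(m) − 12 = 7·(4t) − 12 = 4(7t − 3), so 4 | L(m+1).
By induction, 4 | L(k) for all k ≥ 1.

4 | L(k)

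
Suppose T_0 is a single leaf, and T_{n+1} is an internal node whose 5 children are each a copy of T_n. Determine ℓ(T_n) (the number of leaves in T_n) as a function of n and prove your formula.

Claim: ℓ(T_n) = 5^n.

Base case: ℓ(T_0) = 1, and 5^0 = 1.
Assume ℓ(T_k) = 5^k.
Then ℓ(T_{k+1}) = 5·ℓ(T_k) = 5·5^k = 5^{k+1}.
This completes the inductive step, so ℓ(T_n) = 5^n for all n ≥ 0.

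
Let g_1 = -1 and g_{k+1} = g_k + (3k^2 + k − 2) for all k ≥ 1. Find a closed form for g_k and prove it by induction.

Claim: g_k = k^3 − k^2 − 2k + 1.

Base case: g_1 = -1, and 1^3 − 1^2 − 2·1 + 1 = -1.
Assume g_m = m^3 − m^2 − 2m + 1.
Then g_{m+1} = g_m + (3m^2 + m − 2) = (m^3 − m^2 − 2m + 1) + (3m^2 + m − 2) = m^3 + 2m^2 − m − 1,
and (m+1)^3 − (m+1)^2 − 2·(m+1) + 1 = m^3 + 2m^2 − m − 1.
By induction, g_k = k^3 − k^2 − 2k + 1 for all k ≥ 1.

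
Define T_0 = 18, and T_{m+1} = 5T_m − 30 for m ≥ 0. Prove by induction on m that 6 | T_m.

Base case: T_0 = 18 = 6·3, so 6 | T_0.
Assume 6 | T_r, so T_r = 6t for some integer t.
Then T_{r+1} = 5T_r − 30 = 5·(6t) − 30 = 6(5t − 5), so 6 | T_{r+1}.
Hence 6 | T_m for every m ≥ 0, by induction.

6 | T_m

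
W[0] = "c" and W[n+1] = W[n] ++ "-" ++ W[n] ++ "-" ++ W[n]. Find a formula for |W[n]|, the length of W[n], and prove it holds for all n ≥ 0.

Claim: |W[n]| = 2·3^n − 1.

Base case: |W[0]| = 1, and 2·3^0 − 1 = 1.
Assume |W[m]| = 2·3^m − 1.
Then |W[m+1]| = 3|W[m]| + 2 = 3(2·3^m − 1) + 2 = 2·3^{m+1} − 3 + 2 = 2·3^{m+1} − 1.
This completes the inductive step, so |W[n]| = 2·3^n − 1 for all n ≥ 0.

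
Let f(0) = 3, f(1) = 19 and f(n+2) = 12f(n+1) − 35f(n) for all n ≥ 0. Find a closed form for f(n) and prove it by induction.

Claim: f(n) = 5^n + 2·7^n.

Base cases: f(0) = 3 and 5^0 + 2·7^0 = 3; f(1) = 19 and 5^1 + 2·7^1 = 19.
Assume f(i) = 5^i + 2·7^i for all 0 ≤ i ≤ j, where j ≥ 1.
Then f(j+1) = 12f(j) − 35f(j−1) = 12·(5^j + 2·7^j) − 35·(5^{j−1} + 2·7^{j−1}) = (12·5 − 35)5^{j−1} + 2·(12·7 − 35)7^{j−1} = 25·5^{j−1} + 98·7^{j−1} = 5^{j+1} + 2·7^{j+1}.
By strong induction, f(n) = 5^n + 2·7^n for all n ≥ 0.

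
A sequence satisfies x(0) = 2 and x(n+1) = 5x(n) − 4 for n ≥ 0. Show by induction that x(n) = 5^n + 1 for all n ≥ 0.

Base case: x(0) = 2, and 5^0 + 1 = 1 + 1 = 2.
Assume x(r) = 5^r + 1 for some r ≥ 0.
Then x(r+1) = 5x(r) − 4 = 5·(5^r + 1) − 4 = 5^{r+1} + 5 − 4 = 5^{r+1} + 1.
This completes the inductive step, so x(n) = 5^n + 1 for all n ≥ 0.

x(n) = 5^n + 1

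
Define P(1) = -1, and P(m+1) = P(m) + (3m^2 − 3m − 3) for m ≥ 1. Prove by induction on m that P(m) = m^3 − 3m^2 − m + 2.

Base case: P(1) = -1, and 1^3 − 3·1^2 − 1 + 2 = -1.
Assume P(r) = r^3 − 3r^2 − r + 2.
Then P(r+1) = P(r) + (3r^2 − 3r − 3) = (r^3 − 3r^2 − r + 2) + (3r^2 − 3r − 3) = r^3 − 4r − 1,
and (r+1)^3 − 3·(r+1)^2 − (r+1) + 2 = r^3 − 4r − 1.
This completes the inductive step, so P(m) = m^3 − 3m^2 − m + 2 for all m ≥ 1.

P(m) = m^3 − 3m^2 − m + 2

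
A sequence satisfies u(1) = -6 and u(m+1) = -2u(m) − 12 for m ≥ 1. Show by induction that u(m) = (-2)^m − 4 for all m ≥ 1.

Base case: u(1) = -6, and (-2)^1 − 4 = -2 − 4 = -6.
Assume u(r) = (-2)^r − 4 for some r ≥ 1.
Then u(r+1) = -2u(r) − 12 = -2·((-2)^r − 4) − 12 = -2·(-2)^r + 8 − 12 = (-2)^{r+1} − 4.
So the formula holds for r+1, and by induction u(m) = (-2)^m − 4 for all m ≥ 1.

u(m) = (-2)^m − 4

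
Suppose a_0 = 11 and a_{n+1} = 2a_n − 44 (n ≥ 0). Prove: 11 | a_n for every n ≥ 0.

Base case: a_0 = 11 = 11·1, so 11 | a_0.
Assume 11 | a_m, so a_m = 11t for some integer t.
Then a_{m+1} = 2a_m − 44 = 2·(11t) − 44 = 11(2t − 4), so 11 | a_{m+1}.
This completes the inductive step, so 11 | a_n for all n ≥ 0.

11 | a_n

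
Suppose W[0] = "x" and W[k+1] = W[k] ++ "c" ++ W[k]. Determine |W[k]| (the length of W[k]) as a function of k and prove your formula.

Claim: |W[k]| = 2^{k+1} − 1.

Base case: |W[0]| = 1, and 2^{0+1} − 1 = 1.
Assume |W[r]| = 2^{r+1} − 1.
Then |W[r+1]| = |W[r]| + 1 + |W[r]| = 2|W[r]| + 1 = 2(2^{r+1} − 1) + 1 = 2^{r+2} − 2 + 1 = 2^{r+2} − 1.
By induction, |W[k]| = 2^{k+1} − 1 for all k ≥ 0.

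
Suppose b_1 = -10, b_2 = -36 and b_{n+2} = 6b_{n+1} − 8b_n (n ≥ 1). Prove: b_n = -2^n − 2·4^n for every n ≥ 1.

Base cases: b_1 = -10 and -2^1 − 2·4^1 = -10; b_2 = -36 and -2^2 − 2·4^2 = -36.
Assume b_j = -2^j − 2·4^j for all 1 ≤ j ≤ k, where k ≥ 2.
Then b_{k+1} = 6b_k − 8b_{k−1} = 6·(-2^k − 2·4^k) − 8·(-2^{k−1} − 2·4^{k−1}) = -(6·2 − 8)2^{k−1} − 2·(6·4 − 8)4^{k−1} = -4·2^{k−1} − 32·4^{k−1} = -2^{k+1} − 2·4^{k+1}.
This completes the inductive step, so b_n = -2^n − 2·4^n for all n ≥ 1.

b_n = -2^n − 2·4^n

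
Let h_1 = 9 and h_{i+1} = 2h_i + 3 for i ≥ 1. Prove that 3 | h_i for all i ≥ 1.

Base case: h_1 = 9 = 3·3, so 3 | h_1.
Assume 3 | h_j, so h_j = 3t for some integer t.
Then h_{j+1} = 2h_j + 3 = 2·(3t) + 3 = 3(2t + 1), so 3 | h_{j+1}.
Hence 3 | h_i for every i ≥ 1, by induction.

3 | h_i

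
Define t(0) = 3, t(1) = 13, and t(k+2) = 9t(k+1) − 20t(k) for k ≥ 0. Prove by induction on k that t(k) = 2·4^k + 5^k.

Base cases: t(0) = 3 and 2·4^0 + 5^0 = 3; t(1) = 13 and 2·4^1 + 5^1 = 13.
Assume t(i) = 2·4^i + 5^i for all 0 ≤ i ≤ j, where j ≥ 1.
Then t(j+1) = 9t(j) − 20t(j−1) = 9·(2·4^j + 5^j) − 20·(2·4^{j−1} + 5^{j−1}) = 2·(9·4 − 20)4^{j−1} + (9·5 − 20)5^{j−1} = 32·4^{j−1} + 25·5^{j−1} = 2·4^{j+1} + 5^{j+1}.
This completes the inductive step, so t(k) = 2·4^k + 5^k for all k ≥ 0.

t(k) = 2·4^k + 5^k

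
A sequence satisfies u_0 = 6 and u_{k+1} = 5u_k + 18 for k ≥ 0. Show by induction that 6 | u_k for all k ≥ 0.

Base case: u_0 = 6 = 6·1, so 6 | u_0.
Assume 6 | u_m, so u_m = 6t for some integer t.
Then u_{m+1} = 5u_m + 18 = 5·(6t) + 18 = 6(5t + 3), so 6 | u_{m+1}.
So the property holds for m+1, and by induction 6 | u_k for all k ≥ 0.

6 | u_k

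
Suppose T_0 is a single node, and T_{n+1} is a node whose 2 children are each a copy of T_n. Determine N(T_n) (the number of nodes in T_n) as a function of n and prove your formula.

Claim: N(T_n) = 2^{n+1} − 1.

Base case: N(T_0) = 1, and 2^{0+1} − 1 = 1.
Assume N(T_m) = 2^{m+1} − 1.
Then N(T_{m+1}) = 1 + 2N(T_m) = 1 + 2(2^{m+1} − 1) = 2^{m+2} − 2 + 1 = 2^{m+2} − 1.
So the formula holds for m+1, and by induction N(T_n) = 2^{n+1} − 1 for all n ≥ 0.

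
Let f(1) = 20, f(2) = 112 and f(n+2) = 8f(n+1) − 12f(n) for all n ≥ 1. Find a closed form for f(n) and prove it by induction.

Claim: f(n) = 3·6^n + 2^n.

Base cases: f(1) = 20 and 3·6^1 + 2^1 = 20; f(2) = 112 and 3·6^2 + 2^2 = 112.
Assume f(i) = 3·6^i + 2^i for all 1 ≤ i ≤ j, where j ≥ 2.
Then f(j+1) = 8f(j) − 12f(j−1) = 8·(3·6^j + 2^j) − 12·(3·6^{j−1} + 2^{j−1}) = 3·(8·6 − 12)6^{j−1} + (8·2 − 12)2^{j−1} = 108·6^{j−1} + 4·2^{j−1} = 3·6^{j+1} + 2^{j+1}.
Hence f(n) = 3·6^n + 2^n for every n ≥ 1, by strong induction.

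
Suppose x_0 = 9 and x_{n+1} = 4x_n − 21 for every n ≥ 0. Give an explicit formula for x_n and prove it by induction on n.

Claim: x_n = 2·4^n + 7.

Base case: x_0 = 9, and 2·4^0 + 7 = 2 + 7 = 9.
Assume x_m = 2·4^m + 7 for some m ≥ 0.
Then x_{m+1} = 4x_m − 21 = 4·(2·4^m + 7) − 21 = 8·4^m + 28 − 21 = 2·4^{m+1} + 7.
So the formula holds for m+1, and by induction x_n = 2·4^n + 7 for all n ≥ 0.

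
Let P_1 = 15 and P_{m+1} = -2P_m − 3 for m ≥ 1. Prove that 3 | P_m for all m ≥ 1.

Base case: P_1 = 15 = 3·5, so 3 | P_1.
Assume 3 | P_k, so P_k = 3t for some integer t.
Then P_{k+1} = -2P_k − 3 = -2·(3t) − 3 = 3(-2t − 1), so 3 | P_{k+1}.
This completes the inductive step, so 3 | P_m for all m ≥ 1.

3 | P_m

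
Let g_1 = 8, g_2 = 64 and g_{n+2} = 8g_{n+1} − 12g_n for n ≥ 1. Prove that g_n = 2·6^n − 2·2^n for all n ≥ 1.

Base cases: g_1 = 8 and 2·6^1 − 2·2^1 = 8; g_2 = 64 and 2·6^2 − 2·2^2 = 64.
Assume g_j = 2·6^j − 2·2^j for all 1 ≤ j ≤ r, where r ≥ 2.
Then g_{r+1} = 8g_r − 12g_{r−1} = 8·(2·6^r − 2·2^r) − 12·(2·6^{r−1} − 2·2^{r−1}) = 2·(8·6 − 12)6^{r−1} − 2·(8·2 − 12)2^{r−1} = 72·6^{r−1} − 8·2^{r−1} = 2·6^{r+1} − 2·2^{r+1}.
By strong induction, g_n = 2·6^n − 2·2^n for all n ≥ 1.

g_n = 2·6^n − 2·2^n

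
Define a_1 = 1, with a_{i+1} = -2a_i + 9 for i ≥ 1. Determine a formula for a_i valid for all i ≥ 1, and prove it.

Claim: a_i = (-2)^i + 3.

Base case: a_1 = 1, and (-2)^1 + 3 = -2 + 3 = 1.
Assume a_j = (-2)^j + 3 for some j ≥ 1.
Then a_{j+1} = -2a_j + 9 = -2·((-2)^j + 3) + 9 = -2·(-2)^j − 6 + 9 = (-2)^{j+1} + 3.
So the formula holds for j+1, and by induction a_i = (-2)^i + 3 for all i ≥ 1.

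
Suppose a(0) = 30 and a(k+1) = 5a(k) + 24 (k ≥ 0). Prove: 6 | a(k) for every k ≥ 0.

Base case: a(0) = 30 = 6·5, so 6 | a(0).
Assume 6 | a(r), so a(r) = 6t for some integer t.
Then a(r+1) = 5a(r) + 24 = 5·(6t) + 24 = 6(5t + 4), so 6 | a(r+1).
By induction, 6 | a(k) for all k ≥ 0.

6 | a(k)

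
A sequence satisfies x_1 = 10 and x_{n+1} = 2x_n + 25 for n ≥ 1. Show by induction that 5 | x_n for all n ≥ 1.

Base case: x_1 = 10 = 5·2, so 5 | x_1.
Assume 5 | x_m, so x_m = 5t for some integer t.
Then x_{m+1} = 2x_m + 25 = 2·(5t) + 25 = 5(2t + 5), so 5 | x_{m+1}.
By induction, 5 | x_n for all n ≥ 1.

5 | x_n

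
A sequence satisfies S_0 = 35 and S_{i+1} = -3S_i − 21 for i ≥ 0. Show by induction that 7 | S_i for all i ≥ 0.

Base case: S_0 = 35 = 7·5, so 7 | S_0.
Assume 7 | S_m, so S_m = 7t for some integer t.
Then S_{m+1} = -3S_m − 21 = -3·(7t) − 21 = 7(-3t − 3), so 7 | S_{m+1}.
So the property holds for m+1, and by induction 7 | S_i for all i ≥ 0.

7 | S_i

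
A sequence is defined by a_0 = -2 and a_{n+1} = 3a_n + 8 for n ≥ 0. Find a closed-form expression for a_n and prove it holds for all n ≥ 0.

Claim: a_n = 2·3^n − 4.

Base case: a_0 = -2, and 2·3^0 − 4 = 2 − 4 = -2.
Assume a_m = 2·3^m − 4 for some m ≥ 0.
Then a_{m+1} = 3a_m + 8 = 3·(2·3^m − 4) + 8 = 6·3^m − 12 + 8 = 2·3^{m+1} − 4.
This completes the inductive step, so a_n = 2·3^n − 4 for all n ≥ 0.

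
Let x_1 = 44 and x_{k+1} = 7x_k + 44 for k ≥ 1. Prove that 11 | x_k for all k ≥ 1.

Base case: x_1 = 44 = 11·4, so 11 | x_1.
Assume 11 | x_j, so x_j = 11t for some integer t.
Then x_{j+1} = 7x_j + 44 = 7·(11t) + 44 = 11(7t + 4), so 11 | x_{j+1}.
This completes the inductive step, so 11 | x_k for all k ≥ 1.

11 | x_k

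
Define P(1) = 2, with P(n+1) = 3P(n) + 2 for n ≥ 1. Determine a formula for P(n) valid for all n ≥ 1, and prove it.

Claim: P(n) = 3^n − 1.

Base case: P(1) = 2, and 3^1 − 1 = 3 − 1 = 2.
Assume P(k) = 3^k − 1 for some k ≥ 1.
Then P(k+1) = 3P(k) + 2 = 3·(3^k − 1) + 2 = 3^{k+1} − 3 + 2 = 3^{k+1} − 1.
This completes the inductive step, so P(n) = 3^n − 1 for all n ≥ 1.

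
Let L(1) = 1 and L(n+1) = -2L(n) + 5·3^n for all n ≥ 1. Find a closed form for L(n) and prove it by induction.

Claim: L(n) = (-2)^n + 3^n.

Base case: L(1) = 1, and (-2)^1 + 3^1 = -2 + 3 = 1.
Assume L(j) = (-2)^j + 3^j for some j ≥ 1.
Then L(j+1) = -2L(j) + 5·3^j = -2·((-2)^j + 3^j) + 5·3^j = (-2)^{j+1} − 2·3^j + 5·3^j = (-2)^{j+1} + 3·3^j = (-2)^{j+1} + 3^{j+1}.
By induction, L(n) = (-2)^n + 3^n for all n ≥ 1.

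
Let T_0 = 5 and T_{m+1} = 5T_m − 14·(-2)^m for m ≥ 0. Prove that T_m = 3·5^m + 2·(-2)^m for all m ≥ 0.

Base case: T_0 = 5, and 3·5^0 + 2·(-2)^0 = 3 + 2 = 5.
Assume T_k = 3·5^k + 2·(-2)^k for some k ≥ 0.
Then T_{k+1} = 5T_k − 14·(-2)^k = 5·(3·5^k + 2·(-2)^k) − 14·(-2)^k = 3·5^{k+1} + 10·(-2)^k − 14·(-2)^k = 3·5^{k+1} − 4·(-2)^k = 3·5^{k+1} + 2·(-2)^{k+1}.
Hence T_m = 3·5^m + 2·(-2)^m for every m ≥ 0, by induction.

T_m = 3·5^m + 2·(-2)^m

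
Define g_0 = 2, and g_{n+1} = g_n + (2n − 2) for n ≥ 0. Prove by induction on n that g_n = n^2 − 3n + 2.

Base case: g_0 = 2, and 0^2 − 3·0 + 2 = 2.
Assume g_r = r^2 − 3r + 2.
Then g_{r+1} = g_r + (2r − 2) = (r^2 − 3r + 2) + (2r − 2) = r^2 − r,
and (r+1)^2 − 3·(r+1) + 2 = r^2 − r.
This completes the inductive step, so g_n = n^2 − 3n + 2 for all n ≥ 0.

g_n = n^2 − 3n + 2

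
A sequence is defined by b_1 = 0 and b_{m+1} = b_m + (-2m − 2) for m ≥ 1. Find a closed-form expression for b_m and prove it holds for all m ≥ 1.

Claim: b_m = -m^2 − m + 2.

Base case: b_1 = 0, and -1^2 − 1 + 2 = 0.
Assume b_j = -j^2 − j + 2.
Then b_{j+1} = b_j + (-2j − 2) = (-j^2 − j + 2) + (-2j − 2) = -j^2 − 3j,
and -(j+1)^2 − (j+1) + 2 = -j^2 − 3j.
Hence b_m = -m^2 − m + 2 for every m ≥ 1, by induction.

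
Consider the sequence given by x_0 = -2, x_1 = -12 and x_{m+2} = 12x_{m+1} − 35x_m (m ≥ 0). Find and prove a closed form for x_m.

Claim: x_m = -5^m − 7^m.

Base cases: x_0 = -2 and -5^0 − 7^0 = -2; x_1 = -12 and -5^1 − 7^1 = -12.
Assume x_j = -5^j − 7^j for all 0 ≤ j ≤ k, where k ≥ 1.
Then x_{k+1} = 12x_k − 35x_{k−1} = 12·(-5^k − 7^k) − 35·(-5^{k−1} − 7^{k−1}) = -(12·5 − 35)5^{k−1} − (12·7 − 35)7^{k−1} = -25·5^{k−1} − 49·7^{k−1} = -5^{k+1} − 7^{k+1}.
By strong induction, x_m = -5^m − 7^m for all m ≥ 0.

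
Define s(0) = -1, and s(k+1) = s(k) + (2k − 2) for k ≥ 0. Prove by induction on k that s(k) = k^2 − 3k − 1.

Base case: s(0) = -1, and 0^2 − 3·0 − 1 = -1.
Assume s(m) = m^2 − 3m − 1.
Then s(m+1) = s(m) + (2m − 2) = (m^2 − 3m − 1) + (2m − 2) = m^2 − m − 3,
and (m+1)^2 − 3·(m+1) − 1 = m^2 − m − 3.
Hence s(k) = k^2 − 3k − 1 for every k ≥ 0, by induction.

s(k) = k^2 − 3k − 1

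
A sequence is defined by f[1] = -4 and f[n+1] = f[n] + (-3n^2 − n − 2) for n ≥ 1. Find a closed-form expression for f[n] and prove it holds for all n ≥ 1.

Claim: f[n] = -n^3 + n^2 − 2n − 2.

Base case: f[1] = -4, and -1^3 + 1^2 − 2·1 − 2 = -4.
Assume f[j] = -j^3 + j^2 − 2j − 2.
Then f[j+1] = f[j] + (-3j^2 − j − 2) = (-j^3 + j^2 − 2j − 2) + (-3j^2 − j − 2) = -j^3 − 2j^2 − 3j − 4,
and -(j+1)^3 + (j+1)^2 − 2·(j+1) − 2 = -j^3 − 2j^2 − 3j − 4.
By induction, f[n] = -n^3 + n^2 − 2n − 2 for all n ≥ 1.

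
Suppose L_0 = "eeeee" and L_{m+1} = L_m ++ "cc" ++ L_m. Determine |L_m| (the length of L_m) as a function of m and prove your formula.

Claim: |L_m| = 7·2^m − 2.

Base case: |L_0| = 5, and 7·2^0 − 2 = 5.
Assume |L_j| = 7·2^j − 2.
Then |L_{j+1}| = |L_j| + 2 + |L_j| = 2|L_j| + 2 = 2(7·2^j − 2) + 2 = 7·2^{j+1} − 4 + 2 = 7·2^{j+1} − 2.
Hence |L_m| = 7·2^m − 2 for every m ≥ 0, by induction.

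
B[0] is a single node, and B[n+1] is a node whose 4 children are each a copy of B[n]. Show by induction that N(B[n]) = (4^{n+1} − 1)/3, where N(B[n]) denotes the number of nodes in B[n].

Base case: N(B[0]) = 1, and (4^{0+1} − 1)/3 = 1.
Assume N(B[r]) = (4^{r+1} − 1)/3.
Then N(B[r+1]) = 1 + 4N(B[r]) = 1 + 4·(4^{r+1} − 1)/3 = 1 + (4^{r+2} − 4)/3 = (3 + 4^{r+2} − 4)/3 = (4^{r+2} − 1)/3.
Hence N(B[n]) = (4^{n+1} − 1)/3 for every n ≥ 0, by induction.

N(B[n]) = (4^{n+1} − 1)/3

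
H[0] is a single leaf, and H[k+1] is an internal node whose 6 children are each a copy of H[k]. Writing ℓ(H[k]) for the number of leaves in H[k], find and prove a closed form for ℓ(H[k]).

Claim: ℓ(H[k]) = 6^k.

Base case: ℓ(H[0]) = 1, and 6^0 = 1.
Assume ℓ(H[m]) = 6^m.
Then ℓ(H[m+1]) = 6·ℓ(H[m]) = 6·6^m = 6^{m+1}.
Hence ℓ(H[k]) = 6^k for every k ≥ 0, by induction.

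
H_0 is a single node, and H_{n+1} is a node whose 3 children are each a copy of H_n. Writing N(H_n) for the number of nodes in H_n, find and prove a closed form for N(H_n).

Claim: N(H_n) = (3^{n+1} − 1)/2.

Base case: N(H_0) = 1, and (3^{0+1} − 1)/2 = 1.
Assume N(H_j) = (3^{j+1} − 1)/2.
Then N(H_{j+1}) = 1 + 3N(H_j) = 1 + 3·(3^{j+1} − 1)/2 = 1 + (3^{j+2} − 3)/2 = (2 + 3^{j+2} − 3)/2 = (3^{j+2} − 1)/2.
So the formula holds for j+1, and by induction N(H_n) = (3^{n+1} − 1)/2 for all n ≥ 0.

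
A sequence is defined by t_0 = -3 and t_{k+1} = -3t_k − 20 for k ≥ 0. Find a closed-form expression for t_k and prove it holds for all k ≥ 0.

Claim: t_k = 2·(-3)^k − 5.

Base case: t_0 = -3, and 2·(-3)^0 − 5 = 2 − 5 = -3.
Assume t_r = 2·(-3)^r − 5 for some r ≥ 0.
Then t_{r+1} = -3t_r − 20 = -3·(2·(-3)^r − 5) − 20 = -6·(-3)^r + 15 − 20 = 2·(-3)^{r+1} − 5.
So the formula holds for r+1, and by induction t_k = 2·(-3)^k − 5 for all k ≥ 0.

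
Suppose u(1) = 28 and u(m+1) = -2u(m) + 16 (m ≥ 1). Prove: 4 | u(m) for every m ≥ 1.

Base case: u(1) = 28 = 4·7, so 4 | u(1).
Assume 4 | u(r), so u(r) = 4t for some integer t.
Then u(r+1) = -2u(r) + 16 = -2·(4t) + 16 = 4(-2t + 4), so 4 | u(r+1).
So the property holds for r+1, and by induction 4 | u(m) for all m ≥ 1.

4 | u(m)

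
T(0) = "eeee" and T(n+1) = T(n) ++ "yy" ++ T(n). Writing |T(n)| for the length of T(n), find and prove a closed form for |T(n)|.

Claim: |T(n)| = 6·2^n − 2.

Base case: |T(0)| = 4, and 6·2^0 − 2 = 4.
Assume |T(k)| = 6·2^k − 2.
Then |T(k+1)| = |T(k)| + 2 + |T(k)| = 2|T(k)| + 2 = 2(6·2^k − 2) + 2 = 6·2^{k+1} − 4 + 2 = 6·2^{k+1} − 2.
This completes the inductive step, so |T(n)| = 6·2^n − 2 for all n ≥ 0.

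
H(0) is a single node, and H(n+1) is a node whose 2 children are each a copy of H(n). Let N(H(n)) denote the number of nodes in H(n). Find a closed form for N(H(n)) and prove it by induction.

Claim: N(H(n)) = 2^{n+1} − 1.

Base case: N(H(0)) = 1, and 2^{0+1} − 1 = 1.
Assume N(H(k)) = 2^{k+1} − 1.
Then N(H(k+1)) = 1 + 2N(H(k)) = 1 + 2(2^{k+1} − 1) = 2^{k+2} − 2 + 1 = 2^{k+2} − 1.
By induction, N(H(n)) = 2^{n+1} − 1 for all n ≥ 0.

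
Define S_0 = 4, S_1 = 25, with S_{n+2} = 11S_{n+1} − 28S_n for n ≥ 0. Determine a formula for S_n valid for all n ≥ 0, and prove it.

Claim: S_n = 3·7^n + 4^n.

Base cases: S_0 = 4 and 3·7^0 + 4^0 = 4; S_1 = 25 and 3·7^1 + 4^1 = 25.
Assume S_j = 3·7^j + 4^j for all 0 ≤ j ≤ k, where k ≥ 1.
Then S_{k+1} = 11S_k − 28S_{k−1} = 11·(3·7^k + 4^k) − 28·(3·7^{k−1} + 4^{k−1}) = 3·(11·7 − 28)7^{k−1} + (11·4 − 28)4^{k−1} = 147·7^{k−1} + 16·4^{k−1} = 3·7^{k+1} + 4^{k+1}.
So the formula holds for k+1, and by strong induction S_n = 3·7^n + 4^n for all n ≥ 0.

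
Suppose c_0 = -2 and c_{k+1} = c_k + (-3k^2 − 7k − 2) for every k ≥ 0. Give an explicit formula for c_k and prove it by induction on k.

Claim: c_k = -k^3 − 2k^2 + k − 2.

Base case: c_0 = -2, and -0^3 − 2·0^2 + 0 − 2 = -2.
Assume c_r = -r^3 − 2r^2 + r − 2.
Then c_{r+1} = c_r + (-3r^2 − 7r − 2) = (-r^3 − 2r^2 + r − 2) + (-3r^2 − 7r − 2) = -r^3 − 5r^2 − 6r − 4,
and -(r+1)^3 − 2·(r+1)^2 + (r+1) − 2 = -r^3 − 5r^2 − 6r − 4.
This completes the inductive step, so c_k = -k^3 − 2k^2 + k − 2 for all k ≥ 0.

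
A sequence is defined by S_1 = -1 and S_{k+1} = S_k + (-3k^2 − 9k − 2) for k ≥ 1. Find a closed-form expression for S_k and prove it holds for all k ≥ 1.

Claim: S_k = -k^3 − 3k^2 + 2k + 1.

Base case: S_1 = -1, and -1^3 − 3·1^2 + 2·1 + 1 = -1.
Assume S_j = -j^3 − 3j^2 + 2j + 1.
Then S_{j+1} = S_j + (-3j^2 − 9j − 2) = (-j^3 − 3j^2 + 2j + 1) + (-3j^2 − 9j − 2) = -j^3 − 6j^2 − 7j − 1,
and -(j+1)^3 − 3·(j+1)^2 + 2·(j+1) + 1 = -j^3 − 6j^2 − 7j − 1.
Hence S_k = -k^3 − 3k^2 + 2k + 1 for every k ≥ 1, by induction.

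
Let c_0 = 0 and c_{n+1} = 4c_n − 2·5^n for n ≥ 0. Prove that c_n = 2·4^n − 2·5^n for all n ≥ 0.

Base case: c_0 = 0, and 2·4^0 − 2·5^0 = 2 − 2 = 0.
Assume c_j = 2·4^j − 2·5^j for some j ≥ 0.
Then c_{j+1} = 4c_j − 2·5^j = 4·(2·4^j − 2·5^j) − 2·5^j = 2·4^{j+1} − 8·5^j − 2·5^j = 2·4^{j+1} − 10·5^j = 2·4^{j+1} − 2·5^{j+1}.
So the formula holds for j+1, and by induction c_n = 2·4^n − 2·5^n for all n ≥ 0.

c_n = 2·4^n − 2·5^n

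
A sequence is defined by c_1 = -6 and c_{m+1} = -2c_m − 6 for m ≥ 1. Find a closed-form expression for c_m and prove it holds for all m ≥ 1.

Claim: c_m = 2·(-2)^m − 2.

Base case: c_1 = -6, and 2·(-2)^1 − 2 = -4 − 2 = -6.
Assume c_j = 2·(-2)^j − 2 for some j ≥ 1.
Then c_{j+1} = -2c_j − 6 = -2·(2·(-2)^j − 2) − 6 = -4·(-2)^j + 4 − 6 = 2·(-2)^{j+1} − 2.
So the formula holds for j+1, and by induction c_m = 2·(-2)^m − 2 for all m ≥ 1.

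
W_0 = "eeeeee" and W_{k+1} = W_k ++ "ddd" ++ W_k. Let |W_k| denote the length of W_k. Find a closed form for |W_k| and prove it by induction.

Claim: |W_k| = 9·2^k − 3.

Base case: |W_0| = 6, and 9·2^0 − 3 = 6.
Assume |W_r| = 9·2^r − 3.
Then |W_{r+1}| = |W_r| + 3 + |W_r| = 2|W_r| + 3 = 2(9·2^r − 3) + 3 = 9·2^{r+1} − 6 + 3 = 9·2^{r+1} − 3.
By induction, |W_k| = 9·2^k − 3 for all k ≥ 0.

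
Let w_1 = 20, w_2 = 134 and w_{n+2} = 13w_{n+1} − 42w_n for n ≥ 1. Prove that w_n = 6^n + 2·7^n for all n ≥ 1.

Base cases: w_1 = 20 and 6^1 + 2·7^1 = 20; w_2 = 134 and 6^2 + 2·7^2 = 134.
Assume w_j = 6^j + 2·7^j for all 1 ≤ j ≤ k, where k ≥ 2.
Then w_{k+1} = 13w_k − 42w_{k−1} = 13·(6^k + 2·7^k) − 42·(6^{k−1} + 2·7^{k−1}) = (13·6 − 42)6^{k−1} + 2·(13·7 − 42)7^{k−1} = 36·6^{k−1} + 98·7^{k−1} = 6^{k+1} + 2·7^{k+1}.
So the formula holds for k+1, and by strong induction w_n = 6^n + 2·7^n for all n ≥ 1.

w_n = 6^n + 2·7^n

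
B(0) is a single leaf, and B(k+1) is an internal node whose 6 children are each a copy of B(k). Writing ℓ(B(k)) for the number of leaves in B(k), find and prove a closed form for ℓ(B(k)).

Claim: ℓ(B(k)) = 6^k.

Base case: ℓ(B(0)) = 1, and 6^0 = 1.
Assume ℓ(B(j)) = 6^j.
Then ℓ(B(j+1)) = 6·ℓ(B(j)) = 6·6^j = 6^{j+1}.
So the formula holds for j+1, and by induction ℓ(B(k)) = 6^k for all k ≥ 0.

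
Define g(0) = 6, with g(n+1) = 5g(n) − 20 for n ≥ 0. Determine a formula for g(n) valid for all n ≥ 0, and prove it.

Claim: g(n) = 5^n + 5.

Base case: g(0) = 6, and 5^0 + 5 = 1 + 5 = 6.
Assume g(k) = 5^k + 5 for some k ≥ 0.
Then g(k+1) = 5g(k) − 20 = 5·(5^k + 5) − 20 = 5^{k+1} + 25 − 20 = 5^{k+1} + 5.
Hence g(n) = 5^n + 5 for every n ≥ 0, by induction.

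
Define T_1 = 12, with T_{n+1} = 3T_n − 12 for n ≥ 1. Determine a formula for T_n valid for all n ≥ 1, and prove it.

Claim: T_n = 2·3^n + 6.

Base case: T_1 = 12, and 2·3^1 + 6 = 6 + 6 = 12.
Assume T_k = 2·3^k + 6 for some k ≥ 1.
Then T_{k+1} = 3T_k − 12 = 3·(2·3^k + 6) − 12 = 6·3^k + 18 − 12 = 2·3^{k+1} + 6.
So the formula holds for k+1, and by induction T_n = 2·3^n + 6 for all n ≥ 1.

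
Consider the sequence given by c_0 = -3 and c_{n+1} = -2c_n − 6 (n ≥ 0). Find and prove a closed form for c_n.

Claim: c_n = -(-2)^n − 2.

Base case: c_0 = -3, and -(-2)^0 − 2 = -1 − 2 = -3.
Assume c_k = -(-2)^k − 2 for some k ≥ 0.
Then c_{k+1} = -2c_k − 6 = -2·(-(-2)^k − 2) − 6 = 2·(-2)^k + 4 − 6 = -(-2)^{k+1} − 2.
So the formula holds for k+1, and by induction c_n = -(-2)^n − 2 for all n ≥ 0.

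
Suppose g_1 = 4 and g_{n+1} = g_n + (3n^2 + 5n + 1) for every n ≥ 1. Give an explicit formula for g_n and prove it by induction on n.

Claim: g_n = n^3 + n^2 − n + 3.

Base case: g_1 = 4, and 1^3 + 1^2 − 1 + 3 = 4.
Assume g_r = r^3 + r^2 − r + 3.
Then g_{r+1} = g_r + (3r^2 + 5r + 1) = (r^3 + r^2 − r + 3) + (3r^2 + 5r + 1) = r^3 + 4r^2 + 4r + 4,
and (r+1)^3 + (r+1)^2 − (r+1) + 3 = r^3 + 4r^2 + 4r + 4.
This completes the inductive step, so g_n = n^3 + n^2 − n + 3 for all n ≥ 1.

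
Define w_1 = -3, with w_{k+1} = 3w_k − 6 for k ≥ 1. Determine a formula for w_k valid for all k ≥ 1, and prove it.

Claim: w_k = -2·3^k + 3.

Base case: w_1 = -3, and -2·3^1 + 3 = -6 + 3 = -3.
Assume w_r = -2·3^r + 3 for some r ≥ 1.
Then w_{r+1} = 3w_r − 6 = 3·(-2·3^r + 3) − 6 = -6·3^r + 9 − 6 = -2·3^{r+1} + 3.
This completes the inductive step, so w_k = -2·3^k + 3 for all k ≥ 1.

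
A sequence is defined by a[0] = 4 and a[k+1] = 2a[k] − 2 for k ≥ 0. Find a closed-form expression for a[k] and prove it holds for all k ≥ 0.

Claim: a[k] = 2^{k+1} + 2.

Base case: a[0] = 4, and 2^{0+1} + 2 = 2 + 2 = 4.
Assume a[r] = 2^{r+1} + 2 for some r ≥ 0.
Then a[r+1] = 2a[r] − 2 = 2·(2^{r+1} + 2) − 2 = 2^{r+2} + 4 − 2 = 2^{r+2} + 2.
So the formula holds for r+1, and by induction a[k] = 2^{k+1} + 2 for all k ≥ 0.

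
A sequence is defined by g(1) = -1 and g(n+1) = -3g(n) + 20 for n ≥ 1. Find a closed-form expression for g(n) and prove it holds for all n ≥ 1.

Claim: g(n) = 2·(-3)^n + 5.

Base case: g(1) = -1, and 2·(-3)^1 + 5 = -6 + 5 = -1.
Assume g(k) = 2·(-3)^k + 5 for some k ≥ 1.
Then g(k+1) = -3g(k) + 20 = -3·(2·(-3)^k + 5) + 20 = -6·(-3)^k − 15 + 20 = 2·(-3)^{k+1} + 5.
Hence g(n) = 2·(-3)^n + 5 for every n ≥ 1, by induction.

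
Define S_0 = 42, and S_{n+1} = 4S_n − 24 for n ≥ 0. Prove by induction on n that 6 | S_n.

Base case: S_0 = 42 = 6·7, so 6 | S_0.
Assume 6 | S_j, so S_j = 6t for some integer t.
Then S_{j+1} = 4S_j − 24 = 4·(6t) − 24 = 6(4t − 4), so 6 | S_{j+1}.
Hence 6 | S_n for every n ≥ 0, by induction.

6 | S_n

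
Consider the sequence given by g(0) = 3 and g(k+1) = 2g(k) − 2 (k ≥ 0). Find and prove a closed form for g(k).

Claim: g(k) = 2^k + 2.

Base case: g(0) = 3, and 2^0 + 2 = 1 + 2 = 3.
Assume g(r) = 2^r + 2 for some r ≥ 0.
Then g(r+1) = 2g(r) − 2 = 2·(2^r + 2) − 2 = 2^{r+1} + 4 − 2 = 2^{r+1} + 2.
By induction, g(k) = 2^k + 2 for all k ≥ 0.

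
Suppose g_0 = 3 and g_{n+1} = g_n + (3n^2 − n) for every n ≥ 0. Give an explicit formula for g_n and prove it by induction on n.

Claim: g_n = n^3 − 2n^2 + n + 3.

Base case: g_0 = 3, and 0^3 − 2·0^2 + 0 + 3 = 3.
Assume g_j = j^3 − 2j^2 + j + 3.
Then g_{j+1} = g_j + (3j^2 − j) = (j^3 − 2j^2 + j + 3) + (3j^2 − j) = j^3 + j^2 + 3,
and (j+1)^3 − 2·(j+1)^2 + (j+1) + 3 = j^3 + j^2 + 3.
By induction, g_n = n^3 − 2n^2 + n + 3 for all n ≥ 0.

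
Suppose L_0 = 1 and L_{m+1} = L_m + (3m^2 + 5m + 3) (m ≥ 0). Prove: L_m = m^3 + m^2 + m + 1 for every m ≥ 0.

Base case: L_0 = 1, and 0^3 + 0^2 + 0 + 1 = 1.
Assume L_j = j^3 + j^2 + j + 1.
Then L_{j+1} = L_j + (3j^2 + 5j + 3) = (j^3 + j^2 + j + 1) + (3j^2 + 5j + 3) = j^3 + 4j^2 + 6j + 4,
and (j+1)^3 + (j+1)^2 + (j+1) + 1 = j^3 + 4j^2 + 6j + 4.
Hence L_m = m^3 + m^2 + m + 1 for every m ≥ 0, by induction.

L_m = m^3 + m^2 + m + 1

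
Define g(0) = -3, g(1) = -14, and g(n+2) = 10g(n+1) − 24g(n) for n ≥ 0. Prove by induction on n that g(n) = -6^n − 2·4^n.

Base cases: g(0) = -3 and -6^0 − 2·4^0 = -3; g(1) = -14 and -6^1 − 2·4^1 = -14.
Assume g(j) = -6^j − 2·4^j for all 0 ≤ j ≤ m, where m ≥ 1.
Then g(m+1) = 10g(m) − 24g(m−1) = 10·(-6^m − 2·4^m) − 24·(-6^{m−1} − 2·4^{m−1}) = -(10·6 − 24)6^{m−1} − 2·(10·4 − 24)4^{m−1} = -36·6^{m−1} − 32·4^{m−1} = -6^{m+1} − 2·4^{m+1}.
By strong induction, g(n) = -6^n − 2·4^n for all n ≥ 0.

g(n) = -6^n − 2·4^n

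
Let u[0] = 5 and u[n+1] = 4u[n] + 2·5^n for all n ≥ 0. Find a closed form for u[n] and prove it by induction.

Claim: u[n] = 3·4^n + 2·5^n.

Base case: u[0] = 5, and 3·4^0 + 2·5^0 = 3 + 2 = 5.
Assume u[r] = 3·4^r + 2·5^r for some r ≥ 0.
Then u[r+1] = 4u[r] + 2·5^r = 4·(3·4^r + 2·5^r) + 2·5^r = 3·4^{r+1} + 8·5^r + 2·5^r = 3·4^{r+1} + 10·5^r = 3·4^{r+1} + 2·5^{r+1}.
This completes the inductive step, so u[n] = 3·4^n + 2·5^n for all n ≥ 0.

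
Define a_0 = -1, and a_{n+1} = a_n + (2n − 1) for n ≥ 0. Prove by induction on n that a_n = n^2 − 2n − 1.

Base case: a_0 = -1, and 0^2 − 2·0 − 1 = -1.
Assume a_k = k^2 − 2k − 1.
Then a_{k+1} = a_k + (2k − 1) = (k^2 − 2k − 1) + (2k − 1) = k^2 − 2,
and (k+1)^2 − 2·(k+1) − 1 = k^2 − 2.
By induction, a_n = n^2 − 2n − 1 for all n ≥ 0.

a_n = n^2 − 2n − 1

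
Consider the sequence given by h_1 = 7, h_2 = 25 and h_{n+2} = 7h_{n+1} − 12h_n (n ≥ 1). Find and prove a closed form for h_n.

Claim: h_n = 3^n + 4^n.

Base cases: h_1 = 7 and 3^1 + 4^1 = 7; h_2 = 25 and 3^2 + 4^2 = 25.
Assume h_j = 3^j + 4^j for all 1 ≤ j ≤ k, where k ≥ 2.
Then h_{k+1} = 7h_k − 12h_{k−1} = 7·(3^k + 4^k) − 12·(3^{k−1} + 4^{k−1}) = (7·3 − 12)3^{k−1} + (7·4 − 12)4^{k−1} = 9·3^{k−1} + 16·4^{k−1} = 3^{k+1} + 4^{k+1}.
This completes the inductive step, so h_n = 3^n + 4^n for all n ≥ 1.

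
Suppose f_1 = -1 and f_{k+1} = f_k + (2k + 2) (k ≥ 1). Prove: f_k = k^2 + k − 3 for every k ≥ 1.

Base case: f_1 = -1, and 1^2 + 1 − 3 = -1.
Assume f_r = r^2 + r − 3.
Then f_{r+1} = f_r + (2r + 2) = (r^2 + r − 3) + (2r + 2) = r^2 + 3r − 1,
and (r+1)^2 + (r+1) − 3 = r^2 + 3r − 1.
By induction, f_k = k^2 + k − 3 for all k ≥ 1.

f_k = k^2 + k − 3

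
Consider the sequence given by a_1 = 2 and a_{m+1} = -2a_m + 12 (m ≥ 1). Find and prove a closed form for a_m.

Claim: a_m = (-2)^m + 4.

Base case: a_1 = 2, and (-2)^1 + 4 = -2 + 4 = 2.
Assume a_r = (-2)^r + 4 for some r ≥ 1.
Then a_{r+1} = -2a_r + 12 = -2·((-2)^r + 4) + 12 = -2·(-2)^r − 8 + 12 = (-2)^{r+1} + 4.
By induction, a_m = (-2)^m + 4 for all m ≥ 1.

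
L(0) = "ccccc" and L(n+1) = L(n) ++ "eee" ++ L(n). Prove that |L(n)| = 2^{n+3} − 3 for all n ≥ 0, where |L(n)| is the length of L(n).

Base case: |L(0)| = 5, and 2^{0+3} − 3 = 5.
Assume |L(r)| = 2^{r+3} − 3.
Then |L(r+1)| = |L(r)| + 3 + |L(r)| = 2|L(r)| + 3 = 2(2^{r+3} − 3) + 3 = 2^{r+1+3} − 6 + 3 = 2^{r+1+3} − 3.
By induction, |L(n)| = 2^{n+3} − 3 for all n ≥ 0.

|L(n)| = 2^{n+3} − 3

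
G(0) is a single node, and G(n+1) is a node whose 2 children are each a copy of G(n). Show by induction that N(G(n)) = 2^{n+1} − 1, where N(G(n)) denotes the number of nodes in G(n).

Base case: N(G(0)) = 1, and 2^{0+1} − 1 = 1.
Assume N(G(r)) = 2^{r+1} − 1.
Then N(G(r+1)) = 1 + 2N(G(r)) = 1 + 2(2^{r+1} − 1) = 2^{r+2} − 2 + 1 = 2^{r+2} − 1.
By induction, N(G(n)) = 2^{n+1} − 1 for all n ≥ 0.

N(G(n)) = 2^{n+1} − 1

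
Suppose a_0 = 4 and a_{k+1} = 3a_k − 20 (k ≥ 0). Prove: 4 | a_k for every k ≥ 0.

Base case: a_0 = 4 = 4·1, so 4 | a_0.
Assume 4 | a_r, so a_r = 4t for some integer t.
Then a_{r+1} = 3a_r − 20 = 3·(4t) − 20 = 4(3t − 5), so 4 | a_{r+1}.
Hence 4 | a_k for every k ≥ 0, by induction.

4 | a_k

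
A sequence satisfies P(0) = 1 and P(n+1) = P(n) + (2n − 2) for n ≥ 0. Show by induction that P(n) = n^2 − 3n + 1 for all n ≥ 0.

Base case: P(0) = 1, and 0^2 − 3·0 + 1 = 1.
Assume P(k) = k^2 − 3k + 1.
Then P(k+1) = P(k) + (2k − 2) = (k^2 − 3k + 1) + (2k − 2) = k^2 − k − 1,
and (k+1)^2 − 3·(k+1) + 1 = k^2 − k − 1.
This completes the inductive step, so P(n) = n^2 − 3n + 1 for all n ≥ 0.

P(n) = n^2 − 3n + 1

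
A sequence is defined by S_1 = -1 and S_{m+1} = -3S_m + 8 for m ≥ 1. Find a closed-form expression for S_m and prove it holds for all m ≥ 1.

Claim: S_m = (-3)^m + 2.

Base case: S_1 = -1, and (-3)^1 + 2 = -3 + 2 = -1.
Assume S_k = (-3)^k + 2 for some k ≥ 1.
Then S_{k+1} = -3S_k + 8 = -3·((-3)^k + 2) + 8 = -3·(-3)^k − 6 + 8 = (-3)^{k+1} + 2.
By induction, S_m = (-3)^m + 2 for all m ≥ 1.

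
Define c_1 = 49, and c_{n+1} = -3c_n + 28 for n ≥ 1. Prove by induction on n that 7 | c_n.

Base case: c_1 = 49 = 7·7, so 7 | c_1.
Assume 7 | c_k, so c_k = 7t for some integer t.
Then c_{k+1} = -3c_k + 28 = -3·(7t) + 28 = 7(-3t + 4), so 7 | c_{k+1}.
Hence 7 | c_n for every n ≥ 1, by induction.

7 | c_n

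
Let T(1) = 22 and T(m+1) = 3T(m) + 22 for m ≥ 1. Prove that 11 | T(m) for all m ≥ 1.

Base case: T(1) = 22 = 11·2, so 11 | T(1).
Assume 11 | T(r), so T(r) = 11t for some integer t.
Then T(r+1) = 3T(r) + 22 = 3·(11t) + 22 = 11(3t + 2), so 11 | T(r+1).
By induction, 11 | T(m) for all m ≥ 1.

11 | T(m)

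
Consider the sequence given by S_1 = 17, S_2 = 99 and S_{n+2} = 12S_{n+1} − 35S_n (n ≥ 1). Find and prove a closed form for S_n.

Claim: S_n = 2·5^n + 7^n.

Base cases: S_1 = 17 and 2·5^1 + 7^1 = 17; S_2 = 99 and 2·5^2 + 7^2 = 99.
Assume S_j = 2·5^j + 7^j for all 1 ≤ j ≤ r, where r ≥ 2.
Then S_{r+1} = 12S_r − 35S_{r−1} = 12·(2·5^r + 7^r) − 35·(2·5^{r−1} + 7^{r−1}) = 2·(12·5 − 35)5^{r−1} + (12·7 − 35)7^{r−1} = 50·5^{r−1} + 49·7^{r−1} = 2·5^{r+1} + 7^{r+1}.
This completes the inductive step, so S_n = 2·5^n + 7^n for all n ≥ 1.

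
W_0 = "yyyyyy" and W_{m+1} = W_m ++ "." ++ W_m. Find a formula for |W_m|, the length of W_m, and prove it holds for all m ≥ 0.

Claim: |W_m| = 7·2^m − 1.

Base case: |W_0| = 6, and 7·2^0 − 1 = 6.
Assume |W_r| = 7·2^r − 1.
Then |W_{r+1}| = |W_r| + 1 + |W_r| = 2|W_r| + 1 = 2(7·2^r − 1) + 1 = 7·2^{r+1} − 2 + 1 = 7·2^{r+1} − 1.
Hence |W_m| = 7·2^m − 1 for every m ≥ 0, by induction.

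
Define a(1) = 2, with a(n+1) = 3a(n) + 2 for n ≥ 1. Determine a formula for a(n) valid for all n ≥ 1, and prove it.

Claim: a(n) = 3^n − 1.

Base case: a(1) = 2, and 3^1 − 1 = 3 − 1 = 2.
Assume a(j) = 3^j − 1 for some j ≥ 1.
Then a(j+1) = 3a(j) + 2 = 3·(3^j − 1) + 2 = 3^{j+1} − 3 + 2 = 3^{j+1} − 1.
By induction, a(n) = 3^n − 1 for all n ≥ 1.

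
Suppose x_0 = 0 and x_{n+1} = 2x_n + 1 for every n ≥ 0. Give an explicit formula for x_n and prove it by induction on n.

Claim: x_n = 2^n − 1.

Base case: x_0 = 0, and 2^0 − 1 = 1 − 1 = 0.
Assume x_k = 2^k − 1 for some k ≥ 0.
Then x_{k+1} = 2x_k + 1 = 2·(2^k − 1) + 1 = 2^{k+1} − 2 + 1 = 2^{k+1} − 1.
By induction, x_n = 2^n − 1 for all n ≥ 0.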